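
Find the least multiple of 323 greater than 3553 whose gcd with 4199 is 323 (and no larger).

3876

4199 = 323·13. Any k with gcd(k, 4199) = 323 is a multiple of 323, say 323s, with s coprime to 13.
Need s > 3553/323, so s ≥ 12. First s ≥ 12 with gcd(s, 13) = 1 is s = 12. Thus k = 323·12 = 3876.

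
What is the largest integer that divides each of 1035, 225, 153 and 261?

1035 = 3² · 5 · 23; 225 = 3² · 5²; 153 = 3² · 17; 261 = 3² · 29
gcd takes min exponent of each prime: 3² = 9

9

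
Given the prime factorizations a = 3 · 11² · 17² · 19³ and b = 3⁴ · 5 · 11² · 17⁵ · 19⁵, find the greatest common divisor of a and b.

min exponent per shared prime: 3 · 11² · 17² · 19³ = 719557113

719557113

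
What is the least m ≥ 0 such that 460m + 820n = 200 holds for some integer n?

Reduce mod 820: 460m ≡ 200 (mod 820). With g = gcd(460, 820) = 20 dividing 200, divide through: 23m ≡ 10 (mod 41).
Since gcd(23, 41) = 1, m ≡ 10·(23)⁻¹ ≡ 4 (mod 41). Smallest non-negative: 4.

4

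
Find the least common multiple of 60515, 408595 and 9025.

60515 = 5 · 7² · 13 · 19; 408595 = 5 · 11 · 17 · 19 · 23; 9025 = 5² · 19²
lcm takes max exponent of each prime: 5² · 7² · 11 · 13 · 17 · 19² · 23 = 24726126425

24726126425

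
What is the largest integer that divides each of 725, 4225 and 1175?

725 = 5² · 29; 4225 = 5² · 13²; 1175 = 5² · 47
gcd takes min exponent of each prime: 5² = 25

25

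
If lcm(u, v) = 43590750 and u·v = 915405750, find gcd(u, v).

gcd·lcm = product, so gcd = 915405750/43590750 = 21.

21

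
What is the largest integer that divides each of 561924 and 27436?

561924 = 2² · 3³ · 11² · 43
27436 = 2² · 19³
Common: 2² = 4

4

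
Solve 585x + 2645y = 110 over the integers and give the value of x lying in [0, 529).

172

Euclid: 2645 = 4·585 + 305; 585 = 1·305 + 280; 305 = 1·280 + 25; 280 = 11·25 + 5; 25 = 5·5 + 0 → gcd = 5; 110 = 5·22.
Back-substitution yields 585·(104) + 2645·(-23) = 5, so one solution is x = 104·22 = 2288, y = -23·22 = -506.
Solutions in x differ by 2645/5 = 529; the one in [0, 529) is 2288 mod 529 = 172.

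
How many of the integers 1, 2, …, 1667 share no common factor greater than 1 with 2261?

1275

2261 = 7·17·19. Inclusion–exclusion on these primes:
1667 − ⌊1667/7⌋ − ⌊1667/17⌋ − ⌊1667/19⌋ + ⌊1667/119⌋ + ⌊1667/133⌋ + ⌊1667/323⌋ − ⌊1667/2261⌋ = 1275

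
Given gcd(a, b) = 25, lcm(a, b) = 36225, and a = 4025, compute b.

225

a·b = gcd·lcm = 25·36225 = 905625, so b = 905625/4025 = 225.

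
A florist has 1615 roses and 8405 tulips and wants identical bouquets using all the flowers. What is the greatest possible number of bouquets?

5

Euclid: 8405 = 5·1615 + 330; 1615 = 4·330 + 295; 330 = 1·295 + 35; 295 = 8·35 + 15; 35 = 2·15 + 5; 15 = 3·5 + 0. Last nonzero remainder: 5.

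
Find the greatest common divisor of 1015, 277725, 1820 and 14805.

1015 = 5 · 7 · 29; 277725 = 3 · 5² · 7 · 23²; 1820 = 2² · 5 · 7 · 13; 14805 = 3² · 5 · 7 · 47
gcd takes min exponent of each prime: 5 · 7 = 35

35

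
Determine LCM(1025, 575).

gcd first: 1025 = 1·575 + 450; 575 = 1·450 + 125; 450 = 3·125 + 75; 125 = 1·75 + 50; 75 = 1·50 + 25; 50 = 2·25 + 0 → gcd = 25
lcm = 1025·575/gcd = 589375/25 = 23575

23575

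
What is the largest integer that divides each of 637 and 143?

637 = 7² · 13
143 = 11 · 13
Common: 13 = 13

13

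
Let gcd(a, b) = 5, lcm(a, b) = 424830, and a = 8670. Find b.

a·b = gcd·lcm = 5·424830 = 2124150, so b = 2124150/8670 = 245.

245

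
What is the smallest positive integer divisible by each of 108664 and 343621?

129201496

108664 = 2³ · 17² · 47; 343621 = 17² · 29 · 41
max exponents: 2³ · 17² · 29 · 41 · 47 = 129201496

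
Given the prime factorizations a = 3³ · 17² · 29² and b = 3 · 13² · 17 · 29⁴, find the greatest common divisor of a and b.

42891

min exponent per shared prime: 3 · 17 · 29² = 42891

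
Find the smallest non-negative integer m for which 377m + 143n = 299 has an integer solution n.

Euclid: 377 = 2·143 + 91; 143 = 1·91 + 52; 91 = 1·52 + 39; 52 = 1·39 + 13; 39 = 3·13 + 0 → gcd = 13; 299 = 13·23.
Back-substitution yields 377·(-3) + 143·(8) = 13, so one solution is m = -3·23 = -69, n = 8·23 = 184.
Solutions in m differ by 143/13 = 11; the one in [0, 11) is -69 mod 11 = 8.

8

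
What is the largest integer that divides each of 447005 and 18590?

845

Euclid: 447005 = 24·18590 + 845; 18590 = 22·845 + 0. Last nonzero remainder: 845.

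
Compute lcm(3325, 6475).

123025

gcd first: 6475 = 1·3325 + 3150; 3325 = 1·3150 + 175; 3150 = 18·175 + 0 → gcd = 175
lcm = 3325·6475/gcd = 21529375/175 = 123025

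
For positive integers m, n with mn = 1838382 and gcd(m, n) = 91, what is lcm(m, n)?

For any two positive integers, gcd × lcm equals their product. Hence lcm = 1838382 / 91 = 20202.

20202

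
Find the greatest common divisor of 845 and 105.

845 = 5 · 13²
105 = 3 · 5 · 7
Common: 5 = 5

5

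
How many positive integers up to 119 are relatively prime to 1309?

1309 = 7·11·17. Inclusion–exclusion on these primes:
119 − ⌊119/7⌋ − ⌊119/11⌋ − ⌊119/17⌋ + ⌊119/77⌋ + ⌊119/119⌋ + ⌊119/187⌋ − ⌊119/1309⌋ = 87

87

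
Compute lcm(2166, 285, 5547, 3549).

23689184610

lcm(2166, 285) = 2166·285/gcd = 617310/57 = 10830
lcm(10830, 5547) = 10830·5547/gcd = 60074010/3 = 20024670
lcm(20024670, 3549) = 20024670·3549/gcd = 71067553830/3 = 23689184610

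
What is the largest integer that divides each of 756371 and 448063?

756371 = 7 · 11² · 19 · 47
448063 = 7 · 11² · 23²
Common: 7 · 11² = 847

847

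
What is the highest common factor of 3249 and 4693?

361

Euclid: 4693 = 1·3249 + 1444; 3249 = 2·1444 + 361; 1444 = 4·361 + 0. Last nonzero remainder: 361.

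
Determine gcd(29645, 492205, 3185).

245

gcd(29645, 492205): 492205 = 16·29645 + 17885; 29645 = 1·17885 + 11760; 17885 = 1·11760 + 6125; 11760 = 1·6125 + 5635; 6125 = 1·5635 + 490; 5635 = 11·490 + 245; 490 = 2·245 + 0 → 245
gcd(245, 3185): 3185 = 13·245 + 0 → 245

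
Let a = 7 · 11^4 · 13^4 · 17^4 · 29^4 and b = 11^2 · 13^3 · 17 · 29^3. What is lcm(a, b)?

172913884372748526007

max exponent per prime: 7 · 11^4 · 13^4 · 17^4 · 29^4 = 172913884372748526007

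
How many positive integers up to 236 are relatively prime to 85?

85 = 5·17. Inclusion–exclusion on these primes:
236 − ⌊236/5⌋ − ⌊236/17⌋ + ⌊236/85⌋ = 178

178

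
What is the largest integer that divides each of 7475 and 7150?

325

Euclid: 7475 = 1·7150 + 325; 7150 = 22·325 + 0. Last nonzero remainder: 325.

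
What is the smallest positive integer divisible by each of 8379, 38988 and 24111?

8379 = 3² · 7² · 19; 38988 = 2² · 3³ · 19²; 24111 = 3³ · 19 · 47
lcm takes max exponent of each prime: 2² · 3³ · 7² · 19² · 47 = 89789364

89789364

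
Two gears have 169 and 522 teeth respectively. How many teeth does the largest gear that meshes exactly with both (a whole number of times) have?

169 = 13²
522 = 2 · 3² · 29
Common: 1 = 1

1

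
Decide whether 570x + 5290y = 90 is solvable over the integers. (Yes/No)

Yes

gcd(570, 5290): 5290 = 9·570 + 160; 570 = 3·160 + 90; 160 = 1·90 + 70; 90 = 1·70 + 20; 70 = 3·20 + 10; 20 = 2·10 + 0 → 10
10 divides 90, so a solution exists.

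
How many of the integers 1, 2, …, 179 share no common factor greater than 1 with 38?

38 = 2·19. Inclusion–exclusion on these primes:
179 − ⌊179/2⌋ − ⌊179/19⌋ + ⌊179/38⌋ = 85

85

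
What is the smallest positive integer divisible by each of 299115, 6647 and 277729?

299115 = 3² · 5 · 17² · 23; 6647 = 17² · 23; 277729 = 17² · 31²
lcm takes max exponent of each prime: 3² · 5 · 17² · 23 · 31² = 287449515

287449515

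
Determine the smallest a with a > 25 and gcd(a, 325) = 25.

50

Multiples of 25 above 25: 25·2, 25·3, … . Need the cofactor coprime to 325/25 = 13.
Checking s = 2, 3, … the first with gcd(s, 13) = 1 is s = 2, giving 50.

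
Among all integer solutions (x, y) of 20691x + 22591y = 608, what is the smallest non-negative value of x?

1046

Reduce mod 22591: 20691x ≡ 608 (mod 22591). With g = gcd(20691, 22591) = 19 dividing 608, divide through: 1089x ≡ 32 (mod 1189).
Since gcd(1089, 1189) = 1, x ≡ 32·(1089)⁻¹ ≡ 1046 (mod 1189). Smallest non-negative: 1046.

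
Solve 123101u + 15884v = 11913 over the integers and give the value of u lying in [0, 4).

1

gcd(123101, 15884) = 3971 (Euclid: 123101 = 7·15884 + 11913; 15884 = 1·11913 + 3971; 11913 = 3·3971 + 0), and 3971 | 11913.
Extended Euclid: 123101·(-1) + 15884·(8) = 3971. Scale by 3: u₀ = -3.
General solution u = u₀ + 4t; reducing mod 4 gives u = 1 (and v = -7).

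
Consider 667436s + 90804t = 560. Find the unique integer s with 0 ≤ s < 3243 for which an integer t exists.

2752

Reduce mod 90804: 667436s ≡ 560 (mod 90804). With g = gcd(667436, 90804) = 28 dividing 560, divide through: 23837s ≡ 20 (mod 3243).
Since gcd(23837, 3243) = 1, s ≡ 20·(23837)⁻¹ ≡ 2752 (mod 3243). Smallest non-negative: 2752.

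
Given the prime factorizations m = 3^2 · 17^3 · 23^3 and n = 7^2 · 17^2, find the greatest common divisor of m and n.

289

min exponent per shared prime: 17^2 = 289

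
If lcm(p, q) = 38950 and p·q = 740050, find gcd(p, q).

19

gcd·lcm = product, so gcd = 740050/38950 = 19.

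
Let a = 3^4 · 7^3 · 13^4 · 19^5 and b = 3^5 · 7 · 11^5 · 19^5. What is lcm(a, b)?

max exponent per prime: 3^5 · 7^3 · 11^5 · 13^4 · 19^5 = 949303830809261588661

949303830809261588661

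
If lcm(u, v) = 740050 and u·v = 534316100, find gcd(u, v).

722

From gcd × lcm = uv: gcd = 534316100 / 740050 = 722.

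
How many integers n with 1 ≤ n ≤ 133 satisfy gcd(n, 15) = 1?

15 = 3·5. Inclusion–exclusion on these primes:
133 − ⌊133/3⌋ − ⌊133/5⌋ + ⌊133/15⌋ = 71

71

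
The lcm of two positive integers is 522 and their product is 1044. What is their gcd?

gcd·lcm = product, so gcd = 1044/522 = 2.

2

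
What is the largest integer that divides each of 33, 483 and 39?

3

gcd(33, 483): 483 = 14·33 + 21; 33 = 1·21 + 12; 21 = 1·12 + 9; 12 = 1·9 + 3; 9 = 3·3 + 0 → 3
gcd(3, 39): 39 = 13·3 + 0 → 3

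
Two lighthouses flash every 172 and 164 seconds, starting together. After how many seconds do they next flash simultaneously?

172 = 2² · 43; 164 = 2² · 41
max exponents: 2² · 41 · 43 = 7052

7052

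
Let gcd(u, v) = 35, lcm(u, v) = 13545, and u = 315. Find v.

Using uv = gcd(u,v)·lcm(u,v) = 35·13545 = 474075, we get v = 474075/315 = 1505.

1505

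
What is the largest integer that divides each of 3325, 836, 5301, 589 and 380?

3325 = 5² · 7 · 19; 836 = 2² · 11 · 19; 5301 = 3² · 19 · 31; 589 = 19 · 31; 380 = 2² · 5 · 19
gcd takes min exponent of each prime: 19 = 19

19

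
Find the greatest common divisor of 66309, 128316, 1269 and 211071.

gcd(66309, 128316): 128316 = 1·66309 + 62007; 66309 = 1·62007 + 4302; 62007 = 14·4302 + 1779; 4302 = 2·1779 + 744; 1779 = 2·744 + 291; 744 = 2·291 + 162; 291 = 1·162 + 129; 162 = 1·129 + 33; 129 = 3·33 + 30; 33 = 1·30 + 3; 30 = 10·3 + 0 → 3
gcd(3, 1269): 1269 = 423·3 + 0 → 3
gcd(3, 211071): 211071 = 70357·3 + 0 → 3

3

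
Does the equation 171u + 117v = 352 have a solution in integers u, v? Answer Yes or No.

gcd(171, 117): 171 = 1·117 + 54; 117 = 2·54 + 9; 54 = 6·9 + 0 → 9
9 does not divide 352, so a solution does not exist.

No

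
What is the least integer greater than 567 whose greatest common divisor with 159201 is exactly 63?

159201 = 63·2527. Any x with gcd(x, 159201) = 63 is a multiple of 63, say 63s, with s coprime to 2527.
Need s > 567/63, so s ≥ 10. First s ≥ 10 with gcd(s, 2527) = 1 is s = 10. Thus x = 63·10 = 630.

630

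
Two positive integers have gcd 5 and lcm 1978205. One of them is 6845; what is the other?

1445

p·q = gcd·lcm = 5·1978205 = 9891025, so q = 9891025/6845 = 1445.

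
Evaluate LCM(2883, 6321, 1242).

2514835134

2883 = 3 · 31²; 6321 = 3 · 7² · 43; 1242 = 2 · 3³ · 23
lcm takes max exponent of each prime: 2 · 3³ · 7² · 23 · 31² · 43 = 2514835134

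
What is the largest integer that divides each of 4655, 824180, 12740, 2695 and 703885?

245

gcd(4655, 824180): 824180 = 177·4655 + 245; 4655 = 19·245 + 0 → 245
gcd(245, 12740): 12740 = 52·245 + 0 → 245
gcd(245, 2695): 2695 = 11·245 + 0 → 245
gcd(245, 703885): 703885 = 2873·245 + 0 → 245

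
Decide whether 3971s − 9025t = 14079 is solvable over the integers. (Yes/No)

gcd(3971, 9025): 9025 = 2·3971 + 1083; 3971 = 3·1083 + 722; 1083 = 1·722 + 361; 722 = 2·361 + 0 → 361
361 divides 14079, so a solution exists.

Yes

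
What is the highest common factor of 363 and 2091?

3

363 = 3 · 11²
2091 = 3 · 17 · 41
Common: 3 = 3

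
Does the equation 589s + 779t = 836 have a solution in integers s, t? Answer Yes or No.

Yes

By Bézout, 589s + 779t = 836 has integer solutions iff gcd(589, 779) | 836.
Euclid: 779 = 1·589 + 190; 589 = 3·190 + 19; 190 = 10·19 + 0. gcd = 19; 836 mod 19 = 0. Yes.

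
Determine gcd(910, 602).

14

910 = 2 · 5 · 7 · 13
602 = 2 · 7 · 43
Common: 2 · 7 = 14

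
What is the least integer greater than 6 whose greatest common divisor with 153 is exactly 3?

12

gcd(m, 153) = 3 forces 3 | m; write m = 3s. Then gcd(3s, 3·51) = 3·gcd(s, 51), so need gcd(s, 51) = 1.
3s > 6 gives s ≥ 3. The least s ≥ 3 coprime to 51 is 4, so m = 3·4 = 12.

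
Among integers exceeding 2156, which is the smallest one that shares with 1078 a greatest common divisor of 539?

2695

Multiples of 539 above 2156: 539·5, 539·6, … . Need the cofactor coprime to 1078/539 = 2.
Checking s = 5, 6, … the first with gcd(s, 2) = 1 is s = 5, giving 2695.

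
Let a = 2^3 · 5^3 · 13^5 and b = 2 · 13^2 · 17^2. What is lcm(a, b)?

max exponent per prime: 2^3 · 5^3 · 13^5 · 17^2 = 107303677000

107303677000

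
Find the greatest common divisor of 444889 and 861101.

444889 = 23² · 29²
861101 = 17 · 37³
Common: 1 = 1

1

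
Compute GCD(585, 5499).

585 = 3² · 5 · 13
5499 = 3² · 13 · 47
Common: 3² · 13 = 117

117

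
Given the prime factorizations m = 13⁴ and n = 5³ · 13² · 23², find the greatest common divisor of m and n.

min exponent per shared prime: 13² = 169

169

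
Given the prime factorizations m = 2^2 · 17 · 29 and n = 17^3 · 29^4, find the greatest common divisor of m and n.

min exponent per shared prime: 17 · 29 = 493

493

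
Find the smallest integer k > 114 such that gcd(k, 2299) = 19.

133

gcd(k, 2299) = 19 forces 19 | k; write k = 19s. Then gcd(19s, 19·121) = 19·gcd(s, 121), so need gcd(s, 121) = 1.
19s > 114 gives s ≥ 7. The least s ≥ 7 coprime to 121 is 7, so k = 19·7 = 133.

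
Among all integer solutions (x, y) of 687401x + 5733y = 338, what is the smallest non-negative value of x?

184

gcd(687401, 5733) = 13 (Euclid: 687401 = 119·5733 + 5174; 5733 = 1·5174 + 559; 5174 = 9·559 + 143; 559 = 3·143 + 130; 143 = 1·130 + 13; 130 = 10·13 + 0), and 13 | 338.
Extended Euclid: 687401·(41) + 5733·(-4916) = 13. Scale by 26: x₀ = 1066.
General solution x = x₀ + 441t; reducing mod 441 gives x = 184 (and y = -22062).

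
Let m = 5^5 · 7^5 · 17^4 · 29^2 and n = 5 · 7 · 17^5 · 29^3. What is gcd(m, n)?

2458440635

min exponent per shared prime: 5 · 7 · 17^4 · 29^2 = 2458440635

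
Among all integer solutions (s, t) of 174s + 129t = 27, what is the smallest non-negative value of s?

Reduce mod 129: 174s ≡ 27 (mod 129). With g = gcd(174, 129) = 3 dividing 27, divide through: 58s ≡ 9 (mod 43).
Since gcd(58, 43) = 1, s ≡ 9·(58)⁻¹ ≡ 35 (mod 43). Smallest non-negative: 35.

35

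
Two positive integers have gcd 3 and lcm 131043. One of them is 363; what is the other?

Using uv = gcd(u,v)·lcm(u,v) = 3·131043 = 393129, we get v = 393129/363 = 1083.

1083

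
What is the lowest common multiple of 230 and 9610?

221030

gcd first: 9610 = 41·230 + 180; 230 = 1·180 + 50; 180 = 3·50 + 30; 50 = 1·30 + 20; 30 = 1·20 + 10; 20 = 2·10 + 0 → gcd = 10
lcm = 230·9610/gcd = 2210300/10 = 221030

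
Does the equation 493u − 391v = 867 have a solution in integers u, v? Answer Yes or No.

By Bézout, 493u − 391v = 867 has integer solutions iff gcd(493, 391) | 867.
Euclid: 493 = 1·391 + 102; 391 = 3·102 + 85; 102 = 1·85 + 17; 85 = 5·17 + 0. gcd = 17; 867 mod 17 = 0. Yes.

Yes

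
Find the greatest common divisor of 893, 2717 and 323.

19

893 = 19 · 47; 2717 = 11 · 13 · 19; 323 = 17 · 19
gcd takes min exponent of each prime: 19 = 19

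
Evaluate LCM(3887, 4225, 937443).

539029725

3887 = 13² · 23; 4225 = 5² · 13²; 937443 = 3 · 13² · 43²
lcm takes max exponent of each prime: 3 · 5² · 13² · 23 · 43² = 539029725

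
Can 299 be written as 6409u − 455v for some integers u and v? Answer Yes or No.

By Bézout, 6409u − 455v = 299 has integer solutions iff gcd(6409, 455) | 299.
Euclid: 6409 = 14·455 + 39; 455 = 11·39 + 26; 39 = 1·26 + 13; 26 = 2·13 + 0. gcd = 13; 299 mod 13 = 0. Yes.

Yes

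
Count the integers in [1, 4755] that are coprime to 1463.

3509

1463 = 7·11·19. Inclusion–exclusion on these primes:
4755 − ⌊4755/7⌋ − ⌊4755/11⌋ − ⌊4755/19⌋ + ⌊4755/77⌋ + ⌊4755/133⌋ + ⌊4755/209⌋ − ⌊4755/1463⌋ = 3509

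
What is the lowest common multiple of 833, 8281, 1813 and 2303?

244811203

lcm(833, 8281) = 833·8281/gcd = 6898073/49 = 140777
lcm(140777, 1813) = 140777·1813/gcd = 255228701/49 = 5208749
lcm(5208749, 2303) = 5208749·2303/gcd = 11995748947/49 = 244811203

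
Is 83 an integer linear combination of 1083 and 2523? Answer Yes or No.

No

gcd(1083, 2523): 2523 = 2·1083 + 357; 1083 = 3·357 + 12; 357 = 29·12 + 9; 12 = 1·9 + 3; 9 = 3·3 + 0 → 3
3 does not divide 83, so a solution does not exist.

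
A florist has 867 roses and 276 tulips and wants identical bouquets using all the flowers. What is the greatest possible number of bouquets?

Euclid: 867 = 3·276 + 39; 276 = 7·39 + 3; 39 = 13·3 + 0. Last nonzero remainder: 3.

3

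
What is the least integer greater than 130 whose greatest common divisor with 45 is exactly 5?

Multiples of 5 above 130: 5·27, 5·28, … . Need the cofactor coprime to 45/5 = 9.
Checking s = 27, 28, … the first with gcd(s, 9) = 1 is s = 28, giving 140.

140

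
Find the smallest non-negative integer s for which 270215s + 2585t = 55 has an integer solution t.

Reduce mod 2585: 270215s ≡ 55 (mod 2585). With g = gcd(270215, 2585) = 55 dividing 55, divide through: 4913s ≡ 1 (mod 47).
Since gcd(4913, 47) = 1, s ≡ 1·(4913)⁻¹ ≡ 32 (mod 47). Smallest non-negative: 32.

32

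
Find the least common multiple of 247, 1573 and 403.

926497

lcm(247, 1573) = 247·1573/gcd = 388531/13 = 29887
lcm(29887, 403) = 29887·403/gcd = 12044461/13 = 926497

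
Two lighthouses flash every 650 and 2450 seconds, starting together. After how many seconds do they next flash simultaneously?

31850

gcd first: 2450 = 3·650 + 500; 650 = 1·500 + 150; 500 = 3·150 + 50; 150 = 3·50 + 0 → gcd = 50
lcm = 650·2450/gcd = 1592500/50 = 31850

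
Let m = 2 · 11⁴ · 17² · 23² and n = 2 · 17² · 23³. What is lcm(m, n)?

102963213166

max exponent per prime: 2 · 11⁴ · 17² · 23³ = 102963213166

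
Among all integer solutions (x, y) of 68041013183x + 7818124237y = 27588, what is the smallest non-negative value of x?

1599155

Euclid: 68041013183 = 8·7818124237 + 5496019287; 7818124237 = 1·5496019287 + 2322104950; 5496019287 = 2·2322104950 + 851809387; 2322104950 = 2·851809387 + 618486176; 851809387 = 1·618486176 + 233323211; 618486176 = 2·233323211 + 151839754; 233323211 = 1·151839754 + 81483457; 151839754 = 1·81483457 + 70356297; 81483457 = 1·70356297 + 11127160; 70356297 = 6·11127160 + 3593337; 11127160 = 3·3593337 + 347149; 3593337 = 10·347149 + 121847; 347149 = 2·121847 + 103455; 121847 = 1·103455 + 18392; 103455 = 5·18392 + 11495; 18392 = 1·11495 + 6897; 11495 = 1·6897 + 4598; 6897 = 1·4598 + 2299; 4598 = 2·2299 + 0 → gcd = 2299; 27588 = 2299·12.
Back-substitution yields 68041013183·(-1283680) + 7818124237·(11171847) = 2299, so one solution is x = -1283680·12 = -15404160, y = 11171847·12 = 134062164.
Solutions in x differ by 7818124237/2299 = 3400663; the one in [0, 3400663) is -15404160 mod 3400663 = 1599155.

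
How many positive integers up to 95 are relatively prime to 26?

44

Prime factors of 26: 2, 13. Count integers ≤ 95 divisible by none of them.
By inclusion–exclusion: 95 − ⌊95/2⌋ − ⌊95/13⌋ + ⌊95/26⌋ = 44.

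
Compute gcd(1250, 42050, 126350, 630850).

1250 = 2 · 5⁴; 42050 = 2 · 5² · 29²; 126350 = 2 · 5² · 7 · 19²; 630850 = 2 · 5² · 11 · 31 · 37
gcd takes min exponent of each prime: 2 · 5² = 50

50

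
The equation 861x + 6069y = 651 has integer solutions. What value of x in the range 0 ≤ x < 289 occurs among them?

Euclid: 6069 = 7·861 + 42; 861 = 20·42 + 21; 42 = 2·21 + 0 → gcd = 21; 651 = 21·31.
Back-substitution yields 861·(141) + 6069·(-20) = 21, so one solution is x = 141·31 = 4371, y = -20·31 = -620.
Solutions in x differ by 6069/21 = 289; the one in [0, 289) is 4371 mod 289 = 36.

36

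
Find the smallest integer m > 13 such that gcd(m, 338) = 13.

39

Multiples of 13 above 13: 13·2, 13·3, … . Need the cofactor coprime to 338/13 = 26.
Checking s = 2, 3, … the first with gcd(s, 26) = 1 is s = 3, giving 39.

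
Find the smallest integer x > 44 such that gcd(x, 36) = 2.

46

36 = 2·18. Any x with gcd(x, 36) = 2 is a multiple of 2, say 2s, with s coprime to 18.
Need s > 44/2, so s ≥ 23. First s ≥ 23 with gcd(s, 18) = 1 is s = 23. Thus x = 2·23 = 46.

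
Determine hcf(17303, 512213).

17303 = 11³ · 13
512213 = 13 · 31² · 41
Common: 13 = 13

13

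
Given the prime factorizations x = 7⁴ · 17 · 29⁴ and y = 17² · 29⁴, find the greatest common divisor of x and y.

12023777

min exponent per shared prime: 17 · 29⁴ = 12023777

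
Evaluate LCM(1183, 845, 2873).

100555

1183 = 7 · 13²; 845 = 5 · 13²; 2873 = 13² · 17
lcm takes max exponent of each prime: 5 · 7 · 13² · 17 = 100555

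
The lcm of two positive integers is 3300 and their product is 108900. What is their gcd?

From gcd × lcm = ab: gcd = 108900 / 3300 = 33.

33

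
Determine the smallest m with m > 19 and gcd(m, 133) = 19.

gcd(m, 133) = 19 forces 19 | m; write m = 19s. Then gcd(19s, 19·7) = 19·gcd(s, 7), so need gcd(s, 7) = 1.
19s > 19 gives s ≥ 2. The least s ≥ 2 coprime to 7 is 2, so m = 19·2 = 38.

38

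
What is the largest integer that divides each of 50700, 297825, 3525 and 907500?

50700 = 2² · 3 · 5² · 13²; 297825 = 3 · 5² · 11 · 19²; 3525 = 3 · 5² · 47; 907500 = 2² · 3 · 5⁴ · 11²
gcd takes min exponent of each prime: 3 · 5² = 75

75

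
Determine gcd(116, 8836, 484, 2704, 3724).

4

116 = 2² · 29; 8836 = 2² · 47²; 484 = 2² · 11²; 2704 = 2⁴ · 13²; 3724 = 2² · 7² · 19
gcd takes min exponent of each prime: 2² = 4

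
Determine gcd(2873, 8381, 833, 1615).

17

gcd(2873, 8381): 8381 = 2·2873 + 2635; 2873 = 1·2635 + 238; 2635 = 11·238 + 17; 238 = 14·17 + 0 → 17
gcd(17, 833): 833 = 49·17 + 0 → 17
gcd(17, 1615): 1615 = 95·17 + 0 → 17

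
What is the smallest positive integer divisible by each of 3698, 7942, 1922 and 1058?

3698 = 2 · 43²; 7942 = 2 · 11 · 19²; 1922 = 2 · 31²; 1058 = 2 · 23²
lcm takes max exponent of each prime: 2 · 11 · 19² · 23² · 31² · 43² = 7465275739702

7465275739702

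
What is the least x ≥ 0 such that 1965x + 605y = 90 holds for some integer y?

gcd(1965, 605) = 5 (Euclid: 1965 = 3·605 + 150; 605 = 4·150 + 5; 150 = 30·5 + 0), and 5 | 90.
Extended Euclid: 1965·(-4) + 605·(13) = 5. Scale by 18: x₀ = -72.
General solution x = x₀ + 121t; reducing mod 121 gives x = 49 (and y = -159).

49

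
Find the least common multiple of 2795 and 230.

gcd first: 2795 = 12·230 + 35; 230 = 6·35 + 20; 35 = 1·20 + 15; 20 = 1·15 + 5; 15 = 3·5 + 0 → gcd = 5
lcm = 2795·230/gcd = 642850/5 = 128570

128570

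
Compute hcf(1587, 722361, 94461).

69

1587 = 3 · 23²; 722361 = 3 · 19² · 23 · 29; 94461 = 3 · 23 · 37²
gcd takes min exponent of each prime: 3 · 23 = 69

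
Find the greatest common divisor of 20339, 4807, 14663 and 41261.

20339 = 11 · 43²; 4807 = 11 · 19 · 23; 14663 = 11 · 31 · 43; 41261 = 11³ · 31
gcd takes min exponent of each prime: 11 = 11

11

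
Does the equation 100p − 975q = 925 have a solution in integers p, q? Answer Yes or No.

Yes

By Bézout, 100p − 975q = 925 has integer solutions iff gcd(100, 975) | 925.
Euclid: 975 = 9·100 + 75; 100 = 1·75 + 25; 75 = 3·25 + 0. gcd = 25; 925 mod 25 = 0. Yes.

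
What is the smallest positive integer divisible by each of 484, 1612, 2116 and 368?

412730032

484 = 2² · 11²; 1612 = 2² · 13 · 31; 2116 = 2² · 23²; 368 = 2⁴ · 23
lcm takes max exponent of each prime: 2⁴ · 11² · 13 · 23² · 31 = 412730032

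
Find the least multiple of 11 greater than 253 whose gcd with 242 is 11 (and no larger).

275

242 = 11·22. Any t with gcd(t, 242) = 11 is a multiple of 11, say 11s, with s coprime to 22.
Need s > 253/11, so s ≥ 24. First s ≥ 24 with gcd(s, 22) = 1 is s = 25. Thus t = 11·25 = 275.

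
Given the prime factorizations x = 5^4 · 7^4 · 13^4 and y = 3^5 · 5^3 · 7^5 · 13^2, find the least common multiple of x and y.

max exponent per prime: 3^5 · 5^4 · 7^5 · 13^4 = 72903755413125

72903755413125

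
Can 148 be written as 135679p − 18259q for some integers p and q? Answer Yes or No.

gcd(135679, 18259): 135679 = 7·18259 + 7866; 18259 = 2·7866 + 2527; 7866 = 3·2527 + 285; 2527 = 8·285 + 247; 285 = 1·247 + 38; 247 = 6·38 + 19; 38 = 2·19 + 0 → 19
19 does not divide 148, so a solution does not exist.

No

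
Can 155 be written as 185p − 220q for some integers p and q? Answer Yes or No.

gcd(185, 220): 220 = 1·185 + 35; 185 = 5·35 + 10; 35 = 3·10 + 5; 10 = 2·5 + 0 → 5
5 divides 155, so a solution exists.

Yes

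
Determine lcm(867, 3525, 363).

123265725

867 = 3 · 17²; 3525 = 3 · 5² · 47; 363 = 3 · 11²
lcm takes max exponent of each prime: 3 · 5² · 11² · 17² · 47 = 123265725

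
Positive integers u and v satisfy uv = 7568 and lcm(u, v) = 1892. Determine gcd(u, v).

gcd·lcm = product, so gcd = 7568/1892 = 4.

4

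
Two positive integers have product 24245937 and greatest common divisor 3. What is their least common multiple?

8081979

gcd·lcm = product, so lcm = 24245937/3 = 8081979.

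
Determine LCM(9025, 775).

gcd first: 9025 = 11·775 + 500; 775 = 1·500 + 275; 500 = 1·275 + 225; 275 = 1·225 + 50; 225 = 4·50 + 25; 50 = 2·25 + 0 → gcd = 25
lcm = 9025·775/gcd = 6994375/25 = 279775

279775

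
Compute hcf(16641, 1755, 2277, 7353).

9

gcd(16641, 1755): 16641 = 9·1755 + 846; 1755 = 2·846 + 63; 846 = 13·63 + 27; 63 = 2·27 + 9; 27 = 3·9 + 0 → 9
gcd(9, 2277): 2277 = 253·9 + 0 → 9
gcd(9, 7353): 7353 = 817·9 + 0 → 9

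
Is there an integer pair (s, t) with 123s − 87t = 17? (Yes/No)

By Bézout, 123s − 87t = 17 has integer solutions iff gcd(123, 87) | 17.
Euclid: 123 = 1·87 + 36; 87 = 2·36 + 15; 36 = 2·15 + 6; 15 = 2·6 + 3; 6 = 2·3 + 0. gcd = 3; 17 mod 3 = 2. No.

No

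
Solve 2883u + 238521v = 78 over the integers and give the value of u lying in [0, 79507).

Euclid: 238521 = 82·2883 + 2115; 2883 = 1·2115 + 768; 2115 = 2·768 + 579; 768 = 1·579 + 189; 579 = 3·189 + 12; 189 = 15·12 + 9; 12 = 1·9 + 3; 9 = 3·3 + 0 → gcd = 3; 78 = 3·26.
Back-substitution yields 2883·(-20187) + 238521·(244) = 3, so one solution is u = -20187·26 = -524862, v = 244·26 = 6344.
Solutions in u differ by 238521/3 = 79507; the one in [0, 79507) is -524862 mod 79507 = 31687.

31687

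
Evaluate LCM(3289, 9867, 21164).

1460316

3289 = 11 · 13 · 23; 9867 = 3 · 11 · 13 · 23; 21164 = 2² · 11 · 13 · 37
lcm takes max exponent of each prime: 2² · 3 · 11 · 13 · 23 · 37 = 1460316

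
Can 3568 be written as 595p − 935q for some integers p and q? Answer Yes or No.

No

By Bézout, 595p − 935q = 3568 has integer solutions iff gcd(595, 935) | 3568.
Euclid: 935 = 1·595 + 340; 595 = 1·340 + 255; 340 = 1·255 + 85; 255 = 3·85 + 0. gcd = 85; 3568 mod 85 = 83. No.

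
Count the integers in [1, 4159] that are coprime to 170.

Prime factors of 170: 2, 5, 17. Count integers ≤ 4159 divisible by none of them.
By inclusion–exclusion: 4159 − ⌊4159/2⌋ − ⌊4159/5⌋ − ⌊4159/17⌋ + ⌊4159/10⌋ + ⌊4159/34⌋ + ⌊4159/85⌋ − ⌊4159/170⌋ = 1566.

1566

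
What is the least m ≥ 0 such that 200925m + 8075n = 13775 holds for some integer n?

11

Euclid: 200925 = 24·8075 + 7125; 8075 = 1·7125 + 950; 7125 = 7·950 + 475; 950 = 2·475 + 0 → gcd = 475; 13775 = 475·29.
Back-substitution yields 200925·(8) + 8075·(-199) = 475, so one solution is m = 8·29 = 232, n = -199·29 = -5771.
Solutions in m differ by 8075/475 = 17; the one in [0, 17) is 232 mod 17 = 11.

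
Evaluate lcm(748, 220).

3740

748 = 2² · 11 · 17; 220 = 2² · 5 · 11
max exponents: 2² · 5 · 11 · 17 = 3740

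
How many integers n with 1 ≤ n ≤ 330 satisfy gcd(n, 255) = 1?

Prime factors of 255: 3, 5, 17. Count integers ≤ 330 divisible by none of them.
By inclusion–exclusion: 330 − ⌊330/3⌋ − ⌊330/5⌋ − ⌊330/17⌋ + ⌊330/15⌋ + ⌊330/51⌋ + ⌊330/85⌋ − ⌊330/255⌋ = 165.

165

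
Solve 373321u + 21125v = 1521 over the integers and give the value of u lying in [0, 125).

76

Euclid: 373321 = 17·21125 + 14196; 21125 = 1·14196 + 6929; 14196 = 2·6929 + 338; 6929 = 20·338 + 169; 338 = 2·169 + 0 → gcd = 169; 1521 = 169·9.
Back-substitution yields 373321·(-61) + 21125·(1078) = 169, so one solution is u = -61·9 = -549, v = 1078·9 = 9702.
Solutions in u differ by 21125/169 = 125; the one in [0, 125) is -549 mod 125 = 76.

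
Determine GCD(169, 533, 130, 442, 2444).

13

gcd(169, 533): 533 = 3·169 + 26; 169 = 6·26 + 13; 26 = 2·13 + 0 → 13
gcd(13, 130): 130 = 10·13 + 0 → 13
gcd(13, 442): 442 = 34·13 + 0 → 13
gcd(13, 2444): 2444 = 188·13 + 0 → 13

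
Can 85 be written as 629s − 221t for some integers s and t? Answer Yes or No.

gcd(629, 221): 629 = 2·221 + 187; 221 = 1·187 + 34; 187 = 5·34 + 17; 34 = 2·17 + 0 → 17
17 divides 85, so a solution exists.

Yes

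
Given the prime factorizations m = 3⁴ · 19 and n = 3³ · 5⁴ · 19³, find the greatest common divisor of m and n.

min exponent per shared prime: 3³ · 19 = 513

513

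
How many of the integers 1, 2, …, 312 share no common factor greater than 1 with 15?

166

15 = 3·5. Inclusion–exclusion on these primes:
312 − ⌊312/3⌋ − ⌊312/5⌋ + ⌊312/15⌋ = 166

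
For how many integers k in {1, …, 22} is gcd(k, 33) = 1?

Prime factors of 33: 3, 11. Count integers ≤ 22 divisible by none of them.
By inclusion–exclusion: 22 − ⌊22/3⌋ − ⌊22/11⌋ + ⌊22/33⌋ = 13.

13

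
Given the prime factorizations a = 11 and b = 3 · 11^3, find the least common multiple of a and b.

3993

max exponent per prime: 3 · 11^3 = 3993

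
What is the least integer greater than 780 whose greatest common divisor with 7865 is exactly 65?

845

Multiples of 65 above 780: 65·13, 65·14, … . Need the cofactor coprime to 7865/65 = 121.
Checking s = 13, 14, … the first with gcd(s, 121) = 1 is s = 13, giving 845.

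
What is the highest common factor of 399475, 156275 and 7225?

gcd(399475, 156275): 399475 = 2·156275 + 86925; 156275 = 1·86925 + 69350; 86925 = 1·69350 + 17575; 69350 = 3·17575 + 16625; 17575 = 1·16625 + 950; 16625 = 17·950 + 475; 950 = 2·475 + 0 → 475
gcd(475, 7225): 7225 = 15·475 + 100; 475 = 4·100 + 75; 100 = 1·75 + 25; 75 = 3·25 + 0 → 25

25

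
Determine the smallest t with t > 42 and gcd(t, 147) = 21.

gcd(t, 147) = 21 forces 21 | t; write t = 21s. Then gcd(21s, 21·7) = 21·gcd(s, 7), so need gcd(s, 7) = 1.
21s > 42 gives s ≥ 3. The least s ≥ 3 coprime to 7 is 3, so t = 21·3 = 63.

63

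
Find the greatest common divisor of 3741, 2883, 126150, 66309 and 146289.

gcd(3741, 2883): 3741 = 1·2883 + 858; 2883 = 3·858 + 309; 858 = 2·309 + 240; 309 = 1·240 + 69; 240 = 3·69 + 33; 69 = 2·33 + 3; 33 = 11·3 + 0 → 3
gcd(3, 126150): 126150 = 42050·3 + 0 → 3
gcd(3, 66309): 66309 = 22103·3 + 0 → 3
gcd(3, 146289): 146289 = 48763·3 + 0 → 3

3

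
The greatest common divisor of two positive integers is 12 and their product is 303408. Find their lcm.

gcd·lcm = product, so lcm = 303408/12 = 25284.

25284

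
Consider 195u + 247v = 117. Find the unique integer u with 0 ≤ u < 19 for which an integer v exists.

12

gcd(195, 247) = 13 (Euclid: 247 = 1·195 + 52; 195 = 3·52 + 39; 52 = 1·39 + 13; 39 = 3·13 + 0), and 13 | 117.
Extended Euclid: 195·(-5) + 247·(4) = 13. Scale by 9: u₀ = -45.
General solution u = u₀ + 19t; reducing mod 19 gives u = 12 (and v = -9).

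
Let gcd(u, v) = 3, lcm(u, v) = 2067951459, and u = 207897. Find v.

u·v = gcd·lcm = 3·2067951459 = 6203854377, so v = 6203854377/207897 = 29841.

29841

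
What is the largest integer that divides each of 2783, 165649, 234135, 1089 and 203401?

gcd(2783, 165649): 165649 = 59·2783 + 1452; 2783 = 1·1452 + 1331; 1452 = 1·1331 + 121; 1331 = 11·121 + 0 → 121
gcd(121, 234135): 234135 = 1935·121 + 0 → 121
gcd(121, 1089): 1089 = 9·121 + 0 → 121
gcd(121, 203401): 203401 = 1681·121 + 0 → 121

121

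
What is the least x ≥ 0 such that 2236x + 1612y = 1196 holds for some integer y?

Reduce mod 1612: 2236x ≡ 1196 (mod 1612). With g = gcd(2236, 1612) = 52 dividing 1196, divide through: 43x ≡ 23 (mod 31).
Since gcd(43, 31) = 1, x ≡ 23·(43)⁻¹ ≡ 20 (mod 31). Smallest non-negative: 20.

20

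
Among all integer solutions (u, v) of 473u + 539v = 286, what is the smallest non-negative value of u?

12

Reduce mod 539: 473u ≡ 286 (mod 539). With g = gcd(473, 539) = 11 dividing 286, divide through: 43u ≡ 26 (mod 49).
Since gcd(43, 49) = 1, u ≡ 26·(43)⁻¹ ≡ 12 (mod 49). Smallest non-negative: 12.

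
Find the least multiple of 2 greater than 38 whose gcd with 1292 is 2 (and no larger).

1292 = 2·646. Any t with gcd(t, 1292) = 2 is a multiple of 2, say 2s, with s coprime to 646.
Need s > 38/2, so s ≥ 20. First s ≥ 20 with gcd(s, 646) = 1 is s = 21. Thus t = 2·21 = 42.

42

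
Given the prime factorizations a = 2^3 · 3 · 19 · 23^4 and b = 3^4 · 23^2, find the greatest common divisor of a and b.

min exponent per shared prime: 3 · 23^2 = 1587

1587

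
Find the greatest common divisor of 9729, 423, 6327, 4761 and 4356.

9

gcd(9729, 423): 9729 = 23·423 + 0 → 423
gcd(423, 6327): 6327 = 14·423 + 405; 423 = 1·405 + 18; 405 = 22·18 + 9; 18 = 2·9 + 0 → 9
gcd(9, 4761): 4761 = 529·9 + 0 → 9
gcd(9, 4356): 4356 = 484·9 + 0 → 9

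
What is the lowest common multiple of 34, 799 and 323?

34 = 2 · 17; 799 = 17 · 47; 323 = 17 · 19
lcm takes max exponent of each prime: 2 · 17 · 19 · 47 = 30362

30362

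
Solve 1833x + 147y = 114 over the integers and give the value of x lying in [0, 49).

Euclid: 1833 = 12·147 + 69; 147 = 2·69 + 9; 69 = 7·9 + 6; 9 = 1·6 + 3; 6 = 2·3 + 0 → gcd = 3; 114 = 3·38.
Back-substitution yields 1833·(-17) + 147·(212) = 3, so one solution is x = -17·38 = -646, y = 212·38 = 8056.
Solutions in x differ by 147/3 = 49; the one in [0, 49) is -646 mod 49 = 40.

40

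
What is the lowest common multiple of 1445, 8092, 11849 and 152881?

1445 = 5 · 17²; 8092 = 2² · 7 · 17²; 11849 = 17² · 41; 152881 = 17² · 23²
lcm takes max exponent of each prime: 2² · 5 · 7 · 17² · 23² · 41 = 877536940

877536940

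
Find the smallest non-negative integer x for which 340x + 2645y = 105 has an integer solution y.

gcd(340, 2645) = 5 (Euclid: 2645 = 7·340 + 265; 340 = 1·265 + 75; 265 = 3·75 + 40; 75 = 1·40 + 35; 40 = 1·35 + 5; 35 = 7·5 + 0), and 5 | 105.
Extended Euclid: 340·(-70) + 2645·(9) = 5. Scale by 21: x₀ = -1470.
General solution x = x₀ + 529t; reducing mod 529 gives x = 117 (and y = -15).

117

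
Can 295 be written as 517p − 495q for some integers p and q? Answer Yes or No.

No

gcd(517, 495): 517 = 1·495 + 22; 495 = 22·22 + 11; 22 = 2·11 + 0 → 11
11 does not divide 295, so a solution does not exist.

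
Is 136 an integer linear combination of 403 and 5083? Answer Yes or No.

No

gcd(403, 5083): 5083 = 12·403 + 247; 403 = 1·247 + 156; 247 = 1·156 + 91; 156 = 1·91 + 65; 91 = 1·65 + 26; 65 = 2·26 + 13; 26 = 2·13 + 0 → 13
13 does not divide 136, so a solution does not exist.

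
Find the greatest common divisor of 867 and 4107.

3

Euclid: 4107 = 4·867 + 639; 867 = 1·639 + 228; 639 = 2·228 + 183; 228 = 1·183 + 45; 183 = 4·45 + 3; 45 = 15·3 + 0. Last nonzero remainder: 3.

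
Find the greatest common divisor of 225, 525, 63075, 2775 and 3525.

gcd(225, 525): 525 = 2·225 + 75; 225 = 3·75 + 0 → 75
gcd(75, 63075): 63075 = 841·75 + 0 → 75
gcd(75, 2775): 2775 = 37·75 + 0 → 75
gcd(75, 3525): 3525 = 47·75 + 0 → 75

75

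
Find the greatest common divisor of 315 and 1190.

Euclid: 1190 = 3·315 + 245; 315 = 1·245 + 70; 245 = 3·70 + 35; 70 = 2·35 + 0. Last nonzero remainder: 35.

35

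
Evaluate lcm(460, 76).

460 = 2² · 5 · 23; 76 = 2² · 19
max exponents: 2² · 5 · 19 · 23 = 8740

8740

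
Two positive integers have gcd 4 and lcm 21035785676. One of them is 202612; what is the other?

415292

Using uv = gcd(u,v)·lcm(u,v) = 4·21035785676 = 84143142704, we get v = 84143142704/202612 = 415292.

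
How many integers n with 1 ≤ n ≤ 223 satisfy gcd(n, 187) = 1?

Prime factors of 187: 11, 17. Count integers ≤ 223 divisible by none of them.
By inclusion–exclusion: 223 − ⌊223/11⌋ − ⌊223/17⌋ + ⌊223/187⌋ = 191.

191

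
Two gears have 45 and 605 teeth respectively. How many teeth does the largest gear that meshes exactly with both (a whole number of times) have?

5

Euclid: 605 = 13·45 + 20; 45 = 2·20 + 5; 20 = 4·5 + 0. Last nonzero remainder: 5.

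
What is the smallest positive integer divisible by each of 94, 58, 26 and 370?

94 = 2 · 47; 58 = 2 · 29; 26 = 2 · 13; 370 = 2 · 5 · 37
lcm takes max exponent of each prime: 2 · 5 · 13 · 29 · 37 · 47 = 6556030

6556030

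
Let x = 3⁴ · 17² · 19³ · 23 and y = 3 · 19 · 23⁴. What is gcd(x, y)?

1311

min exponent per shared prime: 3 · 19 · 23 = 1311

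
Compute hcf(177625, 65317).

49

177625 = 5³ · 7² · 29
65317 = 7² · 31 · 43
Common: 7² = 49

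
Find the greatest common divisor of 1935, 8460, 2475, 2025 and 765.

45

1935 = 3² · 5 · 43; 8460 = 2² · 3² · 5 · 47; 2475 = 3² · 5² · 11; 2025 = 3⁴ · 5²; 765 = 3² · 5 · 17
gcd takes min exponent of each prime: 3² · 5 = 45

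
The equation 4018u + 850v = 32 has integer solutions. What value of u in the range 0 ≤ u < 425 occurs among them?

gcd(4018, 850) = 2 (Euclid: 4018 = 4·850 + 618; 850 = 1·618 + 232; 618 = 2·232 + 154; 232 = 1·154 + 78; 154 = 1·78 + 76; 78 = 1·76 + 2; 76 = 38·2 + 0), and 2 | 32.
Extended Euclid: 4018·(-11) + 850·(52) = 2. Scale by 16: u₀ = -176.
General solution u = u₀ + 425t; reducing mod 425 gives u = 249 (and v = -1177).

249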